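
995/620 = 199/124= 1.60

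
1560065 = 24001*65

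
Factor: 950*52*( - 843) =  - 41644200 =- 2^3 *3^1 * 5^2*13^1 * 19^1*281^1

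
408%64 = 24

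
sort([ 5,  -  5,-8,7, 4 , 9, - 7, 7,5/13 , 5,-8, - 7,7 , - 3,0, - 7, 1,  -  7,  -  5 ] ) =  [-8,-8,-7,  -  7, - 7, - 7, - 5, - 5,-3, 0,5/13, 1, 4,5,5,7, 7, 7, 9 ]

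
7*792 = 5544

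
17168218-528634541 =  - 511466323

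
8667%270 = 27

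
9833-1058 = 8775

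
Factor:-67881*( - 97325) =3^1 * 5^2 * 11^3*17^2*229^1 = 6606518325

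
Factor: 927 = 3^2*103^1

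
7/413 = 1/59= 0.02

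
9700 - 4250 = 5450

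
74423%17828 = 3111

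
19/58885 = 19/58885 =0.00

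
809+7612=8421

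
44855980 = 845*53084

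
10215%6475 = 3740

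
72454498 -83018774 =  -10564276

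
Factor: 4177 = 4177^1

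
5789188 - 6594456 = -805268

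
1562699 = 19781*79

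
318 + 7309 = 7627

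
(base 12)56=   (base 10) 66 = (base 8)102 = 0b1000010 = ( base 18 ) 3c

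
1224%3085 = 1224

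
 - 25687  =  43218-68905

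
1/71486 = 1/71486 = 0.00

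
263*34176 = 8988288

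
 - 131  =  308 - 439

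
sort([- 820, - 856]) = [ - 856,-820]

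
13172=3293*4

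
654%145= 74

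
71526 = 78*917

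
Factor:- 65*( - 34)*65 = 143650 = 2^1 *5^2*13^2*17^1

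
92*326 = 29992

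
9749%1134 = 677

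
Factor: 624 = 2^4*3^1 * 13^1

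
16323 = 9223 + 7100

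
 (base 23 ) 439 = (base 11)1715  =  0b100010010010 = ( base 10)2194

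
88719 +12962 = 101681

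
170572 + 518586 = 689158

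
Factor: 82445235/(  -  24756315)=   -5496349/1650421= -349^( - 1 )*4729^( -1)*5496349^1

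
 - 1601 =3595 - 5196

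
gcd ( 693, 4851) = 693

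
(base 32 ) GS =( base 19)198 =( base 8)1034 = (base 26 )kk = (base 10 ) 540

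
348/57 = 6+2/19 = 6.11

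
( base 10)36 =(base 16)24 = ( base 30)16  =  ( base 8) 44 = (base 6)100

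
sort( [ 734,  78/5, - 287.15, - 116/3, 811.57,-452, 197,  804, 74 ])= [ - 452, - 287.15,-116/3,  78/5, 74 , 197,734,  804,811.57]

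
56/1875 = 56/1875=0.03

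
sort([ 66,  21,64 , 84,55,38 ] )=[21, 38, 55, 64, 66,84]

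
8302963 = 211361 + 8091602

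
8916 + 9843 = 18759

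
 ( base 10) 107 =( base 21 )52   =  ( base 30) 3H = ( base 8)153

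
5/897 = 5/897 =0.01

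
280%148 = 132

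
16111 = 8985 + 7126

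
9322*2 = 18644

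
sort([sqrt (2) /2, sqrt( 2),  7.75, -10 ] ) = [ - 10,sqrt( 2 ) /2,  sqrt ( 2 ), 7.75 ] 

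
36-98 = -62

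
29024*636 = 18459264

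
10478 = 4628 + 5850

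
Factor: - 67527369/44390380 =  - 2^ (-2)*3^2*5^( - 1)*7^1*13^1*37^(  -  1)*41^1*223^(  -  1 )*269^( - 1 )*2011^1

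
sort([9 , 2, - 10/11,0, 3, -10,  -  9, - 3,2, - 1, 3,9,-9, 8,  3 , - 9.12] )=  [ - 10, - 9.12,- 9, - 9, - 3,- 1,-10/11, 0, 2 , 2 , 3 , 3, 3,  8, 9,9]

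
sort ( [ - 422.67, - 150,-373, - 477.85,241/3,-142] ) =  [-477.85, - 422.67, - 373,  -  150, - 142,241/3 ]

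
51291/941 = 54  +  477/941 =54.51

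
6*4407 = 26442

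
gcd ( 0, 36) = 36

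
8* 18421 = 147368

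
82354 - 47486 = 34868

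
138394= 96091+42303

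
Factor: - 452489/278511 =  - 3^(-1)*127^( -1) * 619^1 = - 619/381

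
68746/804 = 34373/402 =85.50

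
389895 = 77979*5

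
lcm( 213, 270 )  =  19170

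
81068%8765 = 2183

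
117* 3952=462384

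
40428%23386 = 17042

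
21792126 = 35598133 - 13806007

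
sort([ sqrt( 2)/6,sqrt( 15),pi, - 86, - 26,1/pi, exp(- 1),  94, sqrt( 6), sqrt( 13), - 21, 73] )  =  [ - 86 ,  -  26, - 21,sqrt( 2) /6,1/pi,  exp (- 1 ), sqrt(6),pi,sqrt( 13),sqrt( 15), 73, 94]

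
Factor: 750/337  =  2^1*3^1*5^3*337^(  -  1 )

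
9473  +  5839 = 15312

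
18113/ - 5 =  - 3623 + 2/5 = - 3622.60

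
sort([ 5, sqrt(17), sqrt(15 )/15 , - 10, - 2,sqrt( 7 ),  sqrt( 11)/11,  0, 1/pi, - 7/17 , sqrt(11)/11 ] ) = [  -  10, - 2,- 7/17, 0,  sqrt(15)/15,sqrt( 11 ) /11,sqrt( 11)/11, 1/pi, sqrt(7 ) , sqrt(17 ),5 ]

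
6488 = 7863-1375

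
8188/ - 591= - 8188/591 = -  13.85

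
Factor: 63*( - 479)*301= - 3^2 * 7^2*43^1*479^1 = - 9083277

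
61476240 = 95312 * 645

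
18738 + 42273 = 61011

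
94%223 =94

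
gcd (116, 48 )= 4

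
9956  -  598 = 9358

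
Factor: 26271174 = 2^1*3^1*431^1*10159^1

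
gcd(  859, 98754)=1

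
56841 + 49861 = 106702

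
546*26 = 14196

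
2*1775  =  3550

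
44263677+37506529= 81770206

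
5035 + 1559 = 6594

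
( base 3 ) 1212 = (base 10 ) 50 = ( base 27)1n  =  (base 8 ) 62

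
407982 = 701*582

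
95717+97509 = 193226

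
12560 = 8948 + 3612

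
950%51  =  32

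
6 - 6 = 0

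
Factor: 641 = 641^1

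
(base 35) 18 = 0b101011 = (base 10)43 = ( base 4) 223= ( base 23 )1K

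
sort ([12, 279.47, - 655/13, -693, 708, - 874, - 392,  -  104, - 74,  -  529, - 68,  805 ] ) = [ -874,-693,-529,  -  392,  -  104, - 74, -68 ,-655/13 , 12 , 279.47,708, 805]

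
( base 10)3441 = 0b110101110001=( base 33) 359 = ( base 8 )6561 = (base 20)8C1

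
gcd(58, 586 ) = 2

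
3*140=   420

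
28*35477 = 993356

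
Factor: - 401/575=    - 5^( - 2 )*23^( - 1 )*401^1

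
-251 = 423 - 674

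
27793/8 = 3474 + 1/8 = 3474.12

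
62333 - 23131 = 39202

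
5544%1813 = 105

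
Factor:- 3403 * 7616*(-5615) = 145525347520 = 2^6*5^1*7^1*17^1*41^1* 83^1*1123^1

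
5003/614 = 5003/614 = 8.15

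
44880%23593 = 21287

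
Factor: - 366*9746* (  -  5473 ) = 19522388028 = 2^2*3^1 * 11^1*13^1*61^1*421^1 *443^1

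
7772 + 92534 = 100306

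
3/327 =1/109= 0.01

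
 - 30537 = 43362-73899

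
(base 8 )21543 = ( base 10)9059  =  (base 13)417b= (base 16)2363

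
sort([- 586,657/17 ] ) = [ - 586,657/17] 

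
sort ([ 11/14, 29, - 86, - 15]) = [ - 86, - 15, 11/14, 29 ] 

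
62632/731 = 62632/731 = 85.68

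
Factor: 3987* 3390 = 2^1*3^3*5^1*113^1 *443^1 =13515930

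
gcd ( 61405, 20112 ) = 1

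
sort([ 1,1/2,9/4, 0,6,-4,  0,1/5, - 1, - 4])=[ - 4, - 4,-1,0,0,1/5,1/2,1,9/4,6]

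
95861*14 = 1342054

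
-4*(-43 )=172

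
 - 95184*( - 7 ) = 666288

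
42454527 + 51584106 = 94038633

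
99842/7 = 14263+1/7 = 14263.14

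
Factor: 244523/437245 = 5^( - 1)*157^( - 1) * 439^1  =  439/785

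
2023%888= 247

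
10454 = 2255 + 8199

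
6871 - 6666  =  205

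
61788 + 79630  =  141418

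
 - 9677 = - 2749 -6928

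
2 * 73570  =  147140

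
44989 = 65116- 20127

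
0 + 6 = 6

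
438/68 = 219/34 = 6.44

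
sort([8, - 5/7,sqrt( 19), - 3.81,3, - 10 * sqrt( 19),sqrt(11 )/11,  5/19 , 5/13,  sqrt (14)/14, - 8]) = [ - 10*sqrt(19), - 8, - 3.81, - 5/7,5/19,sqrt (14) /14,  sqrt(11)/11, 5/13, 3, sqrt( 19), 8 ] 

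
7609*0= 0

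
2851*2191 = 6246541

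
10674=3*3558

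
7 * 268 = 1876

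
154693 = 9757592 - 9602899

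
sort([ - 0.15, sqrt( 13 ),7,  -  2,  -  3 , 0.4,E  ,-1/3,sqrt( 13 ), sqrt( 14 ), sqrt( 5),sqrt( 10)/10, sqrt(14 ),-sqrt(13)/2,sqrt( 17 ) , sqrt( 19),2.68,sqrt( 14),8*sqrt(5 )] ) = [ - 3, - 2,-sqrt(13 )/2, - 1/3,  -  0.15, sqrt(10) /10,  0.4,sqrt( 5 ),2.68,E , sqrt(13),sqrt( 13 ), sqrt( 14) , sqrt( 14 ),sqrt( 14),sqrt(17),sqrt( 19),7, 8*sqrt( 5 ) ] 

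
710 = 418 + 292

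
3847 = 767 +3080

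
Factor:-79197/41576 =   -  2^( - 3) * 3^1 * 5197^(- 1)* 26399^1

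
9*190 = 1710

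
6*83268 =499608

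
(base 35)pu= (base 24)1dh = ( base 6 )4105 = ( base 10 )905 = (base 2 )1110001001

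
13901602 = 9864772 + 4036830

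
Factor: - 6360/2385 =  -2^3*3^( - 1) = -8/3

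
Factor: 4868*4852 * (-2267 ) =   -  2^4 * 1213^1*1217^1*2267^1=- 53545488112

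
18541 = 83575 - 65034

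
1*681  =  681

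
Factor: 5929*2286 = 2^1*3^2*7^2 * 11^2*127^1 = 13553694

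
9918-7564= 2354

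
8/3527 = 8/3527 = 0.00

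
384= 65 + 319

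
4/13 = 4/13   =  0.31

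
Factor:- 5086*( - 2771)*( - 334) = -2^2*17^1*163^1*167^1*2543^1 = -  4707164204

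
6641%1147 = 906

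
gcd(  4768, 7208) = 8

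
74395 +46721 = 121116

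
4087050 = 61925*66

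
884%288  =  20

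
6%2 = 0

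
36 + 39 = 75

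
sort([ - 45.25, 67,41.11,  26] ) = [ - 45.25 , 26,41.11,  67 ] 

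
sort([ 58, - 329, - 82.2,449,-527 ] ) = [ - 527,-329, - 82.2,  58,449 ]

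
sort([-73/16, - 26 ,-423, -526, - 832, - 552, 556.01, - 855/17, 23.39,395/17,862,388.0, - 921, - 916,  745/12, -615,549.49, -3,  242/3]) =[-921,-916, - 832, - 615, - 552, - 526, - 423,- 855/17,-26, - 73/16, - 3,395/17, 23.39, 745/12,242/3, 388.0, 549.49, 556.01,862]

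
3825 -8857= - 5032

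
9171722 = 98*93589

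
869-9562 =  - 8693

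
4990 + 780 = 5770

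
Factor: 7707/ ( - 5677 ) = - 3^1*367^1*811^( - 1 )= - 1101/811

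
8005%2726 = 2553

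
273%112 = 49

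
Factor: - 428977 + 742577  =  2^8*5^2*7^2   =  313600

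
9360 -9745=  - 385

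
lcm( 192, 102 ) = 3264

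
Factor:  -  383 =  -383^1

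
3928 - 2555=1373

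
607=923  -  316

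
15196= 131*116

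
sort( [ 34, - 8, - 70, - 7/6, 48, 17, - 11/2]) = [ - 70, - 8,-11/2, - 7/6, 17,34,48 ] 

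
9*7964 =71676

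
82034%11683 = 253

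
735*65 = 47775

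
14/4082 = 7/2041 = 0.00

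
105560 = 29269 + 76291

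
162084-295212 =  - 133128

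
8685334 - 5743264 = 2942070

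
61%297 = 61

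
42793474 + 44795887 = 87589361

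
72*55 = 3960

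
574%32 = 30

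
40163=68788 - 28625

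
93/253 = 93/253 = 0.37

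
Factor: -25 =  - 5^2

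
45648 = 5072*9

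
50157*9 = 451413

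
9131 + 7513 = 16644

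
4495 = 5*899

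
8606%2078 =294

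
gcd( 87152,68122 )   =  2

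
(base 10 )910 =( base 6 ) 4114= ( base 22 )1j8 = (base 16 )38E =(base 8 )1616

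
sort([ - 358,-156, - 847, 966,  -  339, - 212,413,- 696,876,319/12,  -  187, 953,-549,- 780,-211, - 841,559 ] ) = [ - 847 , - 841 , - 780,- 696,  -  549, - 358, - 339,-212,  -  211, - 187, - 156, 319/12,413,  559,876,953,966]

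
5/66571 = 5/66571 = 0.00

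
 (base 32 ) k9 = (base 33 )JM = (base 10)649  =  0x289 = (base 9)801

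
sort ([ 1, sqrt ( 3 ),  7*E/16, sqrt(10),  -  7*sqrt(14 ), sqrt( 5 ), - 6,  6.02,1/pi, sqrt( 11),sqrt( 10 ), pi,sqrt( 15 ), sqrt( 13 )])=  [ - 7*sqrt(14), - 6, 1/pi, 1, 7*E/16, sqrt( 3),  sqrt( 5),pi,sqrt(  10 ), sqrt (10 ), sqrt( 11 ), sqrt( 13),sqrt( 15 ) , 6.02]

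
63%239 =63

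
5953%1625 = 1078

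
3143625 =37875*83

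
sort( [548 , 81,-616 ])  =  [ - 616,81,548]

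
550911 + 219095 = 770006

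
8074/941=8074/941= 8.58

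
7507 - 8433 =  - 926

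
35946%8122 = 3458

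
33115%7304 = 3899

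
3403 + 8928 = 12331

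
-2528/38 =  - 1264/19 = - 66.53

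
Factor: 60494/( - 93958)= - 30247/46979 = - 7^1*29^1*109^(- 1 )*149^1*431^ ( - 1)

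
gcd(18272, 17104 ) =16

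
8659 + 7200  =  15859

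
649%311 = 27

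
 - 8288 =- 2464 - 5824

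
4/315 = 4/315 = 0.01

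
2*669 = 1338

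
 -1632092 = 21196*( - 77) 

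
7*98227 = 687589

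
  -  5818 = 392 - 6210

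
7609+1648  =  9257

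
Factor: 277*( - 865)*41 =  - 9823805 = - 5^1*41^1*173^1*277^1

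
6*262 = 1572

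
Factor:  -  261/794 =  - 2^( - 1 )*3^2*29^1*397^(  -  1)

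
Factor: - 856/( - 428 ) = 2^1 = 2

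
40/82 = 20/41 = 0.49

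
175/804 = 175/804   =  0.22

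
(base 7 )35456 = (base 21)kfk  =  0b10001111000011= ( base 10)9155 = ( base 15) 2aa5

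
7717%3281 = 1155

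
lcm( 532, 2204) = 15428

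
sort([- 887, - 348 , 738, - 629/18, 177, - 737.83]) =[ - 887, - 737.83,-348,-629/18, 177, 738] 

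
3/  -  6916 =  - 3/6916 = - 0.00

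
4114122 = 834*4933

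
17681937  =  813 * 21749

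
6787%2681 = 1425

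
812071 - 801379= 10692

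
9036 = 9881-845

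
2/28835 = 2/28835 = 0.00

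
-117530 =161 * ( - 730 ) 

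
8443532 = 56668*149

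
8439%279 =69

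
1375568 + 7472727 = 8848295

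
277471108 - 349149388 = - 71678280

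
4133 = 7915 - 3782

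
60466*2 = 120932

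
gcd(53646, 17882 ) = 17882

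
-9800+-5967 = -15767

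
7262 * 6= 43572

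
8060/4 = 2015=2015.00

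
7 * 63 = 441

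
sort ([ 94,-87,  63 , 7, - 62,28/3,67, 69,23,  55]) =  [-87, - 62, 7, 28/3, 23, 55, 63,  67, 69,94] 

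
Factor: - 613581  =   - 3^1*17^1*53^1 * 227^1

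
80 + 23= 103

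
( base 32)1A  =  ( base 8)52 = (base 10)42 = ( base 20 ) 22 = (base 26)1g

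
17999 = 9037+8962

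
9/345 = 3/115 = 0.03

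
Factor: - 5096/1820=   -  14/5 =- 2^1*5^(  -  1) * 7^1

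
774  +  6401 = 7175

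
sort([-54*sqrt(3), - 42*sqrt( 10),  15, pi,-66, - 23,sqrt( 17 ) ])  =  [ - 42*sqrt(10), - 54*sqrt( 3), - 66,-23, pi,sqrt( 17), 15]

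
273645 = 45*6081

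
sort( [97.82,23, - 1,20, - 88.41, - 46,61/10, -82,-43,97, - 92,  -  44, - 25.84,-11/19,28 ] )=[ - 92, - 88.41, - 82,  -  46, - 44, - 43, - 25.84,  -  1, - 11/19,61/10,20,23,28,97,97.82] 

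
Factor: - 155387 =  - 155387^1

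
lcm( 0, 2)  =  0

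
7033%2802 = 1429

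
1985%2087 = 1985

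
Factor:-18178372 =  - 2^2*17^1 *23^1*59^1 *197^1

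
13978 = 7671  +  6307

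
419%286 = 133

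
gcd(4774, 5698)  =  154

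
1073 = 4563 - 3490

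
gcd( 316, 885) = 1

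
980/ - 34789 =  - 1 + 33809/34789 = -  0.03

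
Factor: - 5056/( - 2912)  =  2^1*7^( - 1 )*13^( - 1 )*79^1= 158/91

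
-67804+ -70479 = - 138283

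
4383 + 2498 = 6881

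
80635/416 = 193  +  347/416  =  193.83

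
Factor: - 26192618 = - 2^1*13096309^1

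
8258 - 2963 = 5295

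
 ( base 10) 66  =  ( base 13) 51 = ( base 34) 1W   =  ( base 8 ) 102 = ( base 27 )2C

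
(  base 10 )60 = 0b111100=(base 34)1Q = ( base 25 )2A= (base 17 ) 39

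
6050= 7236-1186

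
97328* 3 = 291984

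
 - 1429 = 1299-2728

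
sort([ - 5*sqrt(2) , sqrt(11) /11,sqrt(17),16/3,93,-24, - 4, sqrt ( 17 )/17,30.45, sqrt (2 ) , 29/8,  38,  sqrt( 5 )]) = [- 24 , - 5*sqrt(2),- 4, sqrt(17) /17, sqrt(11 ) /11,sqrt( 2 ),sqrt(5 ), 29/8,sqrt(17),16/3,30.45,38, 93 ]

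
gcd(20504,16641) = 1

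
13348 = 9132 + 4216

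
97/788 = 97/788 =0.12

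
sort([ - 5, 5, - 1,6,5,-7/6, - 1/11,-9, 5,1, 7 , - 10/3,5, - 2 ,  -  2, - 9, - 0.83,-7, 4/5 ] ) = [ - 9, - 9,  -  7, - 5, - 10/3 , - 2, -2, - 7/6, - 1, - 0.83, - 1/11, 4/5,1, 5,5, 5,5,6 , 7]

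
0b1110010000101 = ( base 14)2937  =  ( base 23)dia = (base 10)7301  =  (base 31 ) 7ig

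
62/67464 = 31/33732 = 0.00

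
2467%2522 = 2467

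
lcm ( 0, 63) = 0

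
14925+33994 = 48919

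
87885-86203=1682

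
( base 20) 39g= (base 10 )1396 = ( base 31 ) 1E1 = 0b10101110100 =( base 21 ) 33A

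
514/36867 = 514/36867= 0.01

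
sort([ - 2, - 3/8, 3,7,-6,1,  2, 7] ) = [ - 6, - 2,-3/8,  1, 2,3 , 7, 7 ] 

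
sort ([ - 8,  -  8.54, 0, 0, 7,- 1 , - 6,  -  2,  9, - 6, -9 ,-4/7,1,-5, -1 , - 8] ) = [ - 9,- 8.54 ,-8, - 8,  -  6, - 6, - 5, - 2, - 1, - 1,  -  4/7, 0,0,1, 7,9]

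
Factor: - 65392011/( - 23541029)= 3^2*23^( - 2 )*44501^( - 1 )*7265779^1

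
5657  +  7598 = 13255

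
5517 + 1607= 7124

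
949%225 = 49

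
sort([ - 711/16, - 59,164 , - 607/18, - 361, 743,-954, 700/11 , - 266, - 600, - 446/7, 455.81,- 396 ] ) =[ - 954,-600, - 396, - 361, - 266,-446/7, - 59, - 711/16,-607/18,  700/11,  164, 455.81, 743]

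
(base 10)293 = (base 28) AD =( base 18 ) G5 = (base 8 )445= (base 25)BI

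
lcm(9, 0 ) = 0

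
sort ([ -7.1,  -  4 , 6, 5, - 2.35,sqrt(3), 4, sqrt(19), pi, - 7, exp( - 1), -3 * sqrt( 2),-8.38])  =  [ - 8.38, - 7.1, - 7,-3 * sqrt( 2), - 4, -2.35, exp(  -  1), sqrt(3 ),pi , 4  ,  sqrt(19), 5,6]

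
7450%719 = 260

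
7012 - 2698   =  4314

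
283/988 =283/988 = 0.29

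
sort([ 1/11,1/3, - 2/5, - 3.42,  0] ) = [ - 3.42,  -  2/5,0,1/11,1/3]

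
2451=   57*43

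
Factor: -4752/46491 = -1584/15497 = -2^4*3^2*11^1*15497^( - 1 )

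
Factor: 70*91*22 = 140140 = 2^2*5^1*7^2*11^1*13^1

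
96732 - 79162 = 17570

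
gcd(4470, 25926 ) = 894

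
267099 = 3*89033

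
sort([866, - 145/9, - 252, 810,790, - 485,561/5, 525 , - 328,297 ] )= [ -485 , - 328, - 252, - 145/9, 561/5,297, 525 , 790, 810, 866 ] 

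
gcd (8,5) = 1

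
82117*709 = 58220953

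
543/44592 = 181/14864 = 0.01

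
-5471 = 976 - 6447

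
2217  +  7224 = 9441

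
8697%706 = 225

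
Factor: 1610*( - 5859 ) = - 2^1*3^3*5^1*7^2*23^1 *31^1 = - 9432990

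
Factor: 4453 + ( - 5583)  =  -1130 = -2^1 *5^1*113^1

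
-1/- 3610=1/3610= 0.00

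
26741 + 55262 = 82003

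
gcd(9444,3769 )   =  1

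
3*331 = 993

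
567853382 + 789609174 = 1357462556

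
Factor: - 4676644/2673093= -2^2*3^(-1)*7^1*197^( -1 )  *4523^( - 1 )*167023^1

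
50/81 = 50/81 = 0.62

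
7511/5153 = 7511/5153 = 1.46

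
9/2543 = 9/2543=0.00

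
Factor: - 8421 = - 3^1*7^1*401^1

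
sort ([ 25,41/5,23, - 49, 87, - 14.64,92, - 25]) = [-49, - 25, - 14.64, 41/5, 23, 25,87,92 ] 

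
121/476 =121/476 = 0.25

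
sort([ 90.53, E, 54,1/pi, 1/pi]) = [ 1/pi, 1/pi,  E , 54, 90.53]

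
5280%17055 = 5280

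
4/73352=1/18338 = 0.00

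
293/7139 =293/7139 = 0.04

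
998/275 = 998/275 = 3.63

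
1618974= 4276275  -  2657301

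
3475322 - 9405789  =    -  5930467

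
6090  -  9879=-3789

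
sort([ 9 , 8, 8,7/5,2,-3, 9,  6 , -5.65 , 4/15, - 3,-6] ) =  [ - 6,-5.65, - 3,-3 , 4/15,7/5, 2,6, 8,8,9, 9] 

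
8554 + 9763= 18317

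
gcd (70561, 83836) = 1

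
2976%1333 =310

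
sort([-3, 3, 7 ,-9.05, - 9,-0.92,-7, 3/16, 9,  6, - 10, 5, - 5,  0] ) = [-10, - 9.05, - 9, -7,-5, - 3, - 0.92, 0, 3/16, 3,5, 6 , 7, 9]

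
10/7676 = 5/3838 = 0.00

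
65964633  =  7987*8259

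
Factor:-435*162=  -  2^1*3^5*5^1*29^1= - 70470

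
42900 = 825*52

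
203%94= 15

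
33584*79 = 2653136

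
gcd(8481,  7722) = 33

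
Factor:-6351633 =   -  3^2 * 705737^1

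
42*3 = 126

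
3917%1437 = 1043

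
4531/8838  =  4531/8838 = 0.51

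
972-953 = 19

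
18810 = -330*( - 57 ) 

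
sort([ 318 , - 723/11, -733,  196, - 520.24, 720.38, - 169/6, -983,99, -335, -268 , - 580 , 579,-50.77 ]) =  [ - 983, - 733, - 580 , - 520.24,  -  335, - 268,- 723/11, - 50.77, - 169/6, 99, 196, 318, 579, 720.38 ]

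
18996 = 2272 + 16724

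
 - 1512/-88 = 17 + 2/11 = 17.18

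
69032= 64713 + 4319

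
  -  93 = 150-243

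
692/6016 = 173/1504=   0.12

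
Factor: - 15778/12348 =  - 23/18 = - 2^(-1) * 3^ ( - 2 ) * 23^1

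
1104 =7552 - 6448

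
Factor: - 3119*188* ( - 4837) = 2836281364 = 2^2 * 7^1*47^1*691^1  *3119^1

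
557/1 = 557 = 557.00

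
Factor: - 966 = - 2^1*3^1 * 7^1 *23^1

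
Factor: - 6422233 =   -  1061^1 * 6053^1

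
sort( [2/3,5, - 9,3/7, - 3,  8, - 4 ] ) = [ - 9, - 4 , - 3, 3/7, 2/3,5 , 8 ] 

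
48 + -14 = 34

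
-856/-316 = 214/79 = 2.71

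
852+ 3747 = 4599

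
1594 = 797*2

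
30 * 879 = 26370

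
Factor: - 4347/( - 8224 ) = 2^( - 5 )*3^3*7^1 * 23^1*257^ ( - 1 ) 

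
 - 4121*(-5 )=20605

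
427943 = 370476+57467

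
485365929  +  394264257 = 879630186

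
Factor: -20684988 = -2^2*3^2*17^1*73^1* 463^1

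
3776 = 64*59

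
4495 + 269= 4764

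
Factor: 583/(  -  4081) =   -  7^( - 1) = - 1/7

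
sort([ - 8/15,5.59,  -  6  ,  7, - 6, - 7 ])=[  -  7, - 6,-6, - 8/15,5.59, 7]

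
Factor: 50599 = 50599^1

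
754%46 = 18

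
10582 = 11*962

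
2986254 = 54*55301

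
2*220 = 440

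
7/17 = 7/17 = 0.41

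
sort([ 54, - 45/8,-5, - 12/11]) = [ - 45/8, - 5, - 12/11,54]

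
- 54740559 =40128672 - 94869231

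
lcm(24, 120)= 120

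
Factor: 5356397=31^1 * 172787^1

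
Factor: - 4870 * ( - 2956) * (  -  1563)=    - 2^3 *3^1*5^1*487^1*521^1 * 739^1=- 22500510360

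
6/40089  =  2/13363 = 0.00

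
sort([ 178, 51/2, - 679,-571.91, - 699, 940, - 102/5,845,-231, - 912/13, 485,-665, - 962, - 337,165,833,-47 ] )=[ - 962, - 699,- 679,-665, - 571.91, -337,-231  ,  -  912/13, - 47,-102/5,51/2,165, 178, 485, 833,845, 940]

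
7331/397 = 7331/397 = 18.47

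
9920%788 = 464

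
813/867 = 271/289 = 0.94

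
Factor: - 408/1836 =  - 2/9 = - 2^1*3^(  -  2) 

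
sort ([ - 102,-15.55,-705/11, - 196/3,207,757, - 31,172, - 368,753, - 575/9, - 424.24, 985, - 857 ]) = [ - 857, - 424.24, - 368, - 102,-196/3, - 705/11, - 575/9, - 31, - 15.55 , 172, 207 , 753,757,  985] 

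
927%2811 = 927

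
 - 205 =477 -682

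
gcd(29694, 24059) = 49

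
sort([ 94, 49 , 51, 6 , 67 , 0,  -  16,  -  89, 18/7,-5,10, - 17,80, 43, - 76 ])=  [ - 89,  -  76, - 17,-16,  -  5, 0 , 18/7,  6, 10, 43,  49,51, 67,80,94] 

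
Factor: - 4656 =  - 2^4*3^1*97^1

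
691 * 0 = 0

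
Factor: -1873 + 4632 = 31^1 * 89^1=2759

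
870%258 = 96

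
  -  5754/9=-640 +2/3= - 639.33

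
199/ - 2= - 199/2  =  - 99.50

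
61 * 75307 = 4593727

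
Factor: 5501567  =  37^1*148691^1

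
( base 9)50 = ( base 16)2d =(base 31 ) 1e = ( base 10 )45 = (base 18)29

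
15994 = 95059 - 79065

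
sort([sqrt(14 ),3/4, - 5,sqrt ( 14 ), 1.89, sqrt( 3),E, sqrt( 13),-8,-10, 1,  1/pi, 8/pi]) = [ - 10, - 8, -5, 1/pi,3/4,  1, sqrt( 3),1.89,8/pi, E,sqrt( 13 ), sqrt ( 14 ), sqrt( 14) ]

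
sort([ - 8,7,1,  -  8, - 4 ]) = [ - 8, - 8, - 4,  1,7]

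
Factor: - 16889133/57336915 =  -5629711/19112305=   - 5^ (  -  1) * 29^( -1 ) * 89^(-1) * 743^1*1481^( - 1 )*7577^1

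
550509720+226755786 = 777265506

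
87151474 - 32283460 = 54868014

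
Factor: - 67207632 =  - 2^4*3^1*1400159^1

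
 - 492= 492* ( - 1 ) 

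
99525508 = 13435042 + 86090466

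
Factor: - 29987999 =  - 139^1*443^1*487^1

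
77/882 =11/126 =0.09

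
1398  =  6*233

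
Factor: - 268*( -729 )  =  195372 = 2^2*3^6*67^1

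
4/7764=1/1941 = 0.00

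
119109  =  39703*3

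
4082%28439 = 4082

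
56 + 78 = 134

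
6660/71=6660/71 = 93.80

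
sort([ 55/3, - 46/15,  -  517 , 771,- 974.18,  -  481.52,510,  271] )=[ - 974.18, - 517, - 481.52, - 46/15, 55/3, 271,510,  771]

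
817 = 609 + 208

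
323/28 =323/28 = 11.54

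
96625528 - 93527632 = 3097896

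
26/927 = 26/927  =  0.03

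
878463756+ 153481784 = 1031945540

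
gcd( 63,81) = 9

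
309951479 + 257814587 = 567766066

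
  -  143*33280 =-4759040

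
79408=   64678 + 14730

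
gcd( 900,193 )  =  1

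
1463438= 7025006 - 5561568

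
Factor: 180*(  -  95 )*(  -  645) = 2^2 * 3^3*5^3*19^1*43^1 = 11029500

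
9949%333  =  292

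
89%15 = 14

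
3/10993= 3/10993=0.00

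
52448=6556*8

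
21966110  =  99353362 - 77387252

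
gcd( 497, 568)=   71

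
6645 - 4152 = 2493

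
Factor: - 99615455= - 5^1 * 151^1 *131941^1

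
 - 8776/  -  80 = 1097/10  =  109.70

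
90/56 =45/28  =  1.61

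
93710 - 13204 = 80506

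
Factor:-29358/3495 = -2^1 * 3^1 *5^( - 1 )*7^1 = - 42/5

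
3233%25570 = 3233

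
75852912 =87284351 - 11431439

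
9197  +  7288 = 16485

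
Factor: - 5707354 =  - 2^1 * 2853677^1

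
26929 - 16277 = 10652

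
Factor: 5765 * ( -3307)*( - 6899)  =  131528434645  =  5^1*1153^1*3307^1*6899^1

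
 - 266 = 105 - 371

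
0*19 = 0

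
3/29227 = 3/29227 = 0.00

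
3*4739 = 14217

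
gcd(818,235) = 1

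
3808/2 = 1904 = 1904.00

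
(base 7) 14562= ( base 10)4062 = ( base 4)333132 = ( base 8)7736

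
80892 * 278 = 22487976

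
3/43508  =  3/43508 = 0.00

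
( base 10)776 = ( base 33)NH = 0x308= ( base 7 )2156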